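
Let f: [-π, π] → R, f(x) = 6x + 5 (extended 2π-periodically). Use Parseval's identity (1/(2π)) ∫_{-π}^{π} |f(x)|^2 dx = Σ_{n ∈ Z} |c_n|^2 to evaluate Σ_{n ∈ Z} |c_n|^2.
Σ |c_n|^2 = 12π^2 + 25

Expand and integrate term by term over [-π, π]:
  ∫ (6x)^2 dx = 36·(2π^3/3); ∫ 2·6·(5)·x dx = 0 (odd integrand); ∫ 5^2 dx = 25·2π.
So (1/(2π)) ∫_{-π}^{π} (6x + 5)^2 dx = 36π^2/3 + 25 = 12π^2 + 25.
Parseval ⇒ Σ |c_n|^2 = 12π^2 + 25.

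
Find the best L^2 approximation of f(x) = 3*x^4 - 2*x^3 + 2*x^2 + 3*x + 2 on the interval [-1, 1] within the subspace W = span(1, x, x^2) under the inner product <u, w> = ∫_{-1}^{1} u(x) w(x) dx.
g(x) = 32*x^2/7 + 9*x/5 + 61/35

The best approximation g ∈ W is the orthogonal projection of f onto W. Writing g = a_0 + a_1 x + a_2 x^2, the coefficients solve the normal equations G · a = b where
  G_{ij} = <φ_i, φ_j> and b_i = <f, φ_i>, with φ_0 = 1, φ_1 = x, φ_2 = x^2.
G =
  [2, 0, 2/3]
  [0, 2/3, 0]
  [2/3, 0, 2/5],
b = (98/15, 6/5, 314/105).
Solving gives a_0 = 61/35, a_1 = 9/5, a_2 = 32/7, so
  g(x) = 32*x^2/7 + 9*x/5 + 61/35.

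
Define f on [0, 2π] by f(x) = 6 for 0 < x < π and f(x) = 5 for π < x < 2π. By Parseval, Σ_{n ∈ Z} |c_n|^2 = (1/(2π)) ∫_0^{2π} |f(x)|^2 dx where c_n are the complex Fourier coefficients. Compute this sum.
Σ |c_n|^2 = 61/2

Parseval equates the L^2 energy of f (normalised by 1/(2π)) with the ℓ^2 sum of its Fourier coefficients: (1/(2π)) ∫_0^{2π} |f|^2 = Σ |c_n|^2.
Compute the left side: (1/(2π)) [∫_0^π 6^2 dx + ∫_π^{2π} 5^2 dx] = (1/(2π)) · (36π + 25π) = (36 + 25)/2 = 61/2.
So Σ_{n ∈ Z} |c_n|^2 = 61/2.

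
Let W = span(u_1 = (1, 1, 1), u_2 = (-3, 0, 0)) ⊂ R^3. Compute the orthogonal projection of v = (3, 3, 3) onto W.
proj_W(v) = (3, 3, 3)

Set up U = [u_1 | ... | u_2] ∈ R^(3×2). The projector onto W = col(U) is P = U (U^T U)^(-1) U^T.
Compute U^T U =
  [3, -3]
  [-3, 9],
and U^T v = (9, -9).
Solve U^T U · c = U^T v for the coefficients: c = (3, 0). The projection is proj_W(v) = U c.
Check: (v - proj_W(v)) · u_1 = 0  (should be 0).
Check: (v - proj_W(v)) · u_2 = 0  (should be 0).
Result: proj_W(v) = (3, 3, 3).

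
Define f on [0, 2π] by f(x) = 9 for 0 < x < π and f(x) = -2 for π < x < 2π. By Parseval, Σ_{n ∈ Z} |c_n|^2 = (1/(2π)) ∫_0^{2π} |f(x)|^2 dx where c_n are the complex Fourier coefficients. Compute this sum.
Σ |c_n|^2 = 85/2

Parseval equates the L^2 energy of f (normalised by 1/(2π)) with the ℓ^2 sum of its Fourier coefficients: (1/(2π)) ∫_0^{2π} |f|^2 = Σ |c_n|^2.
Compute the left side: (1/(2π)) [∫_0^π 9^2 dx + ∫_π^{2π} (-2)^2 dx] = (1/(2π)) · (81π + 4π) = (81 + 4)/2 = 85/2.
So Σ_{n ∈ Z} |c_n|^2 = 85/2.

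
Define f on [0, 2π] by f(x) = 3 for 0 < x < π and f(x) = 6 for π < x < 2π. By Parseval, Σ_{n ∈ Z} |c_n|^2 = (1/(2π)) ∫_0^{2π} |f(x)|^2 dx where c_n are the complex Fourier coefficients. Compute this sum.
Σ |c_n|^2 = 45/2

Parseval equates the L^2 energy of f (normalised by 1/(2π)) with the ℓ^2 sum of its Fourier coefficients: (1/(2π)) ∫_0^{2π} |f|^2 = Σ |c_n|^2.
Compute the left side: (1/(2π)) [∫_0^π 3^2 dx + ∫_π^{2π} 6^2 dx] = (1/(2π)) · (9π + 36π) = (9 + 36)/2 = 45/2.
So Σ_{n ∈ Z} |c_n|^2 = 45/2.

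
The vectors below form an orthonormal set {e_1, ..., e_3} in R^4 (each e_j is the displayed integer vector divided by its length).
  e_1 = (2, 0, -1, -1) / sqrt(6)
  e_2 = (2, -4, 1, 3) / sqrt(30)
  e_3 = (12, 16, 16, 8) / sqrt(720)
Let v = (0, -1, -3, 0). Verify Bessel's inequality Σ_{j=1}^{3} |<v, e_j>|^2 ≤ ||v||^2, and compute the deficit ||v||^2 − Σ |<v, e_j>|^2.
Σ |<v, e_j>|^2 = 65/9; ||v||^2 = 10; deficit = 25/9

Write each e_j = u_j / sqrt(<u_j, u_j>) where u_j is the displayed integer vector. Then <v, e_j> = <v, u_j> / sqrt(<u_j, u_j>), so |<v, e_j>|^2 = <v, u_j>^2 / <u_j, u_j>.
Coefficients: <v, e_1> = 3/sqrt(6), <v, e_2> = 1/sqrt(30), <v, e_3> = -64/sqrt(720).
Square and sum: Σ |<v, e_j>|^2 = 65/9.
Compute ||v||^2 = v·v = 10.
Deficit = 10 − 65/9 = 25/9 ≥ 0, confirming Bessel's inequality. (The deficit equals ||v − Σ <v,e_j> e_j||^2, the squared distance from v to span{e_j}.)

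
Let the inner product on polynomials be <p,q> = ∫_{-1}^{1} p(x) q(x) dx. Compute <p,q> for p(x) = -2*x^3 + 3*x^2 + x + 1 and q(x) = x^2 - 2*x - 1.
<p,q> = -28/15

Expand the product: p(x)·q(x) = -2*x^5 + 7*x^4 - 3*x^3 - 4*x^2 - 3*x - 1.
∫_{-1}^{1} of each monomial x^k gives [2/(k+1) if k even, 0 if k odd]. Integrating term-by-term (or equivalently evaluating the antiderivative F(x) = -x^6/3 + 7*x^5/5 - 3*x^4/4 - 4*x^3/3 - 3*x^2/2 - x at the endpoints):
  F(1) − F(−1) = -211/60 − (-33/20) = -28/15.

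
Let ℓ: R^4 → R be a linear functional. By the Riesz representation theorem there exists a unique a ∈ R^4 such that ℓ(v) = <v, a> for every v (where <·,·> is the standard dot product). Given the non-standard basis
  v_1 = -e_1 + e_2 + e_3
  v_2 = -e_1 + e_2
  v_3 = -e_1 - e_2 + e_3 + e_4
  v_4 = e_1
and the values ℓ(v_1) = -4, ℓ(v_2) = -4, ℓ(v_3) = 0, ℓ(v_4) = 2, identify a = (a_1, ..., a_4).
a = (2, -2, 0, 0)

Write a = (a_1, ..., a_4) in the standard basis. For each basis vector v_i, ℓ(v_i) = <v_i, a> is a linear equation in the a_j's. Collect the n equations into a matrix system V a = ℓ, where row i of V is v_i (expressed in the standard basis). Since V is invertible (lower-triangular with 1s on the diagonal, up to permutation), solve by back-substitution:
  V =
[[-1, 1, 1, 0],
 [-1, 1, 0, 0],
 [-1, -1, 1, 1],
 [1, 0, 0, 0]]
  V a = (-4, -4, 0, 2)
Solving gives a = (2, -2, 0, 0).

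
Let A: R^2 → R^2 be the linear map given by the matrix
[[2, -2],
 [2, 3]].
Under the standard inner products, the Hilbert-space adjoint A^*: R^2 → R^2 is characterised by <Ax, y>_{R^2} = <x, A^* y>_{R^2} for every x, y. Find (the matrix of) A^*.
A^* = A^T =
[[2, 2],
 [-2, 3]]

For real matrices with standard dot products, the defining identity <Ax, y> = <x, A^* y> gives (Ax)^T y = x^T (A^*) y, i.e. x^T A^T y = x^T (A^*) y. Since this holds for all x, y, we must have A^* = A^T. Therefore
A^* =
[[2, 2],
 [-2, 3]].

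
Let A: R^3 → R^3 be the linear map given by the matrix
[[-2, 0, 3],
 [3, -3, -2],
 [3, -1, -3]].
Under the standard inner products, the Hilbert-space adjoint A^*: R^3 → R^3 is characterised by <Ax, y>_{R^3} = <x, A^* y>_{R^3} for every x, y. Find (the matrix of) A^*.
A^* = A^T =
[[-2, 3, 3],
 [0, -3, -1],
 [3, -2, -3]]

For real matrices with standard dot products, the defining identity <Ax, y> = <x, A^* y> gives (Ax)^T y = x^T (A^*) y, i.e. x^T A^T y = x^T (A^*) y. Since this holds for all x, y, we must have A^* = A^T. Therefore
A^* =
[[-2, 3, 3],
 [0, -3, -1],
 [3, -2, -3]].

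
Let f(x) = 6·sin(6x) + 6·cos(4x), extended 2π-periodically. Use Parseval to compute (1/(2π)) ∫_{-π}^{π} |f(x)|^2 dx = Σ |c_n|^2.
Σ |c_n|^2 = 36

Expand |f|^2 and use orthogonality of {sin(nx), cos(mx)} on [-π, π]:
  ∫_{-π}^{π} sin(nx)^2 dx = π, ∫ cos(mx)^2 dx = π, and cross terms integrate to 0.
So ∫_{-π}^{π} f(x)^2 dx = 6^2 · π + 6^2 · π = (36 + 36)π.
Divide by 2π: (36 + 36)/2 = 36.
By Parseval, this equals Σ |c_n|^2.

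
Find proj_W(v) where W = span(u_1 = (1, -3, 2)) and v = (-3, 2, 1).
proj_W(v) = (-1/2, 3/2, -1)

Set up U = [u_1 | ... | u_1] ∈ R^(3×1). The projector onto W = col(U) is P = U (U^T U)^(-1) U^T.
Compute U^T U =
  [14],
and U^T v = (-7).
Solve U^T U · c = U^T v for the coefficients: c = (-1/2). The projection is proj_W(v) = U c.
Check: (v - proj_W(v)) · u_1 = 0  (should be 0).
Result: proj_W(v) = (-1/2, 3/2, -1).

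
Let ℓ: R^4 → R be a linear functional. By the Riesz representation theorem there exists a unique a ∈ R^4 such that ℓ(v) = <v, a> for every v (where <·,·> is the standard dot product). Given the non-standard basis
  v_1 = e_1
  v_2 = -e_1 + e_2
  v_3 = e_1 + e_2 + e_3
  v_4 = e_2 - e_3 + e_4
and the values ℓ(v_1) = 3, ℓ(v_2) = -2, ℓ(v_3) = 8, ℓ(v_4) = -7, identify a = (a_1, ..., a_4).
a = (3, 1, 4, -4)

Write a = (a_1, ..., a_4) in the standard basis. For each basis vector v_i, ℓ(v_i) = <v_i, a> is a linear equation in the a_j's. Collect the n equations into a matrix system V a = ℓ, where row i of V is v_i (expressed in the standard basis). Since V is invertible (lower-triangular with 1s on the diagonal, up to permutation), solve by back-substitution:
  V =
[[1, 0, 0, 0],
 [-1, 1, 0, 0],
 [1, 1, 1, 0],
 [0, 1, -1, 1]]
  V a = (3, -2, 8, -7)
Solving gives a = (3, 1, 4, -4).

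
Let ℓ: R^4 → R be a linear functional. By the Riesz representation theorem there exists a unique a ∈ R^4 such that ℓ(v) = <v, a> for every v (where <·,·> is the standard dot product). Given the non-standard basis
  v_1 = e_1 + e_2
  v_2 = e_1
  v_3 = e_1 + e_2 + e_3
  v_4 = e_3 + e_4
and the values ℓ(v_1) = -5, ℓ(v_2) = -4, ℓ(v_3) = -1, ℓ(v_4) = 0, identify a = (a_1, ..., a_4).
a = (-4, -1, 4, -4)

Write a = (a_1, ..., a_4) in the standard basis. For each basis vector v_i, ℓ(v_i) = <v_i, a> is a linear equation in the a_j's. Collect the n equations into a matrix system V a = ℓ, where row i of V is v_i (expressed in the standard basis). Since V is invertible (lower-triangular with 1s on the diagonal, up to permutation), solve by back-substitution:
  V =
[[1, 1, 0, 0],
 [1, 0, 0, 0],
 [1, 1, 1, 0],
 [0, 0, 1, 1]]
  V a = (-5, -4, -1, 0)
Solving gives a = (-4, -1, 4, -4).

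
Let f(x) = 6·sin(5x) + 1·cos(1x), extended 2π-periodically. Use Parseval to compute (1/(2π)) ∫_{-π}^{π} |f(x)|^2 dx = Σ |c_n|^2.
Σ |c_n|^2 = 37/2

Expand |f|^2 and use orthogonality of {sin(nx), cos(mx)} on [-π, π]:
  ∫_{-π}^{π} sin(nx)^2 dx = π, ∫ cos(mx)^2 dx = π, and cross terms integrate to 0.
So ∫_{-π}^{π} f(x)^2 dx = 6^2 · π + 1^2 · π = (36 + 1)π.
Divide by 2π: (36 + 1)/2 = 37/2.
By Parseval, this equals Σ |c_n|^2.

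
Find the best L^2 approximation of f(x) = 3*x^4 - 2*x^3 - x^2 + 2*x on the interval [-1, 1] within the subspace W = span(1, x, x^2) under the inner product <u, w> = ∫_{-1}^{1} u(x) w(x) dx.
g(x) = 11*x^2/7 + 4*x/5 - 9/35

The best approximation g ∈ W is the orthogonal projection of f onto W. Writing g = a_0 + a_1 x + a_2 x^2, the coefficients solve the normal equations G · a = b where
  G_{ij} = <φ_i, φ_j> and b_i = <f, φ_i>, with φ_0 = 1, φ_1 = x, φ_2 = x^2.
G =
  [2, 0, 2/3]
  [0, 2/3, 0]
  [2/3, 0, 2/5],
b = (8/15, 8/15, 16/35).
Solving gives a_0 = -9/35, a_1 = 4/5, a_2 = 11/7, so
  g(x) = 11*x^2/7 + 4*x/5 - 9/35.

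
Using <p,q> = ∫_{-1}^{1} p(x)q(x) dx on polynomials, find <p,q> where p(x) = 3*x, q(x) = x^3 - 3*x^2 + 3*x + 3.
<p,q> = 36/5

Expand the product: p(x)·q(x) = 3*x^4 - 9*x^3 + 9*x^2 + 9*x.
∫_{-1}^{1} of each monomial x^k gives [2/(k+1) if k even, 0 if k odd]. Integrating term-by-term (or equivalently evaluating the antiderivative F(x) = 3*x^5/5 - 9*x^4/4 + 3*x^3 + 9*x^2/2 at the endpoints):
  F(1) − F(−1) = 117/20 − (-27/20) = 36/5.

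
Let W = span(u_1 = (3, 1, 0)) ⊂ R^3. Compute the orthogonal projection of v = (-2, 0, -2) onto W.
proj_W(v) = (-9/5, -3/5, 0)

Set up U = [u_1 | ... | u_1] ∈ R^(3×1). The projector onto W = col(U) is P = U (U^T U)^(-1) U^T.
Compute U^T U =
  [10],
and U^T v = (-6).
Solve U^T U · c = U^T v for the coefficients: c = (-3/5). The projection is proj_W(v) = U c.
Check: (v - proj_W(v)) · u_1 = 0  (should be 0).
Result: proj_W(v) = (-9/5, -3/5, 0).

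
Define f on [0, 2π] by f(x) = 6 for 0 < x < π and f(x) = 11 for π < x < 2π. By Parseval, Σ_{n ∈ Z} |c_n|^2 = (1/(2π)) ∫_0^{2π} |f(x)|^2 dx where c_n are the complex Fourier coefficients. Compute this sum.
Σ |c_n|^2 = 157/2

Parseval equates the L^2 energy of f (normalised by 1/(2π)) with the ℓ^2 sum of its Fourier coefficients: (1/(2π)) ∫_0^{2π} |f|^2 = Σ |c_n|^2.
Compute the left side: (1/(2π)) [∫_0^π 6^2 dx + ∫_π^{2π} 11^2 dx] = (1/(2π)) · (36π + 121π) = (36 + 121)/2 = 157/2.
So Σ_{n ∈ Z} |c_n|^2 = 157/2.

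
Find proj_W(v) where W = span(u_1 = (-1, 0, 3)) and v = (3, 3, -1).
proj_W(v) = (3/5, 0, -9/5)

Set up U = [u_1 | ... | u_1] ∈ R^(3×1). The projector onto W = col(U) is P = U (U^T U)^(-1) U^T.
Compute U^T U =
  [10],
and U^T v = (-6).
Solve U^T U · c = U^T v for the coefficients: c = (-3/5). The projection is proj_W(v) = U c.
Check: (v - proj_W(v)) · u_1 = 0  (should be 0).
Result: proj_W(v) = (3/5, 0, -9/5).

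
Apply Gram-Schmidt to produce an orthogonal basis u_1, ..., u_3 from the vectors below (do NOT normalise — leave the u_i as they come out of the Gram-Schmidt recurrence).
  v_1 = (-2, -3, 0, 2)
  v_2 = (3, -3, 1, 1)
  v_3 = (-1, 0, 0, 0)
Orthogonal basis:
  u_1 = (-2, -3, 0, 2)
  u_2 = (61/17, -36/17, 1, 7/17)
  u_3 = (-22/315, -2/35, 61/315, -7/45)

Apply the Gram-Schmidt recurrence
  u_1 = v_1
  u_i = v_i − Σ_{j<i} ((v_i · u_j) / (u_j · u_j)) · u_j.

Step by step this gives:
  u_1 = (-2, -3, 0, 2)
  u_2 = (61/17, -36/17, 1, 7/17)
  u_3 = (-22/315, -2/35, 61/315, -7/45)

Orthogonality check:
  u_2 · u_1 = 0 (should be 0)
  u_3 · u_1 = 0 (should be 0)
  u_3 · u_2 = 0 (should be 0)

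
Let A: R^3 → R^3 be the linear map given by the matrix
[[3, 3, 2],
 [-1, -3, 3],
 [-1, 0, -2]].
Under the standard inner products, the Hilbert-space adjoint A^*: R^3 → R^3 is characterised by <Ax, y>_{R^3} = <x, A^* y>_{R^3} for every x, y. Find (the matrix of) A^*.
A^* = A^T =
[[3, -1, -1],
 [3, -3, 0],
 [2, 3, -2]]

For real matrices with standard dot products, the defining identity <Ax, y> = <x, A^* y> gives (Ax)^T y = x^T (A^*) y, i.e. x^T A^T y = x^T (A^*) y. Since this holds for all x, y, we must have A^* = A^T. Therefore
A^* =
[[3, -1, -1],
 [3, -3, 0],
 [2, 3, -2]].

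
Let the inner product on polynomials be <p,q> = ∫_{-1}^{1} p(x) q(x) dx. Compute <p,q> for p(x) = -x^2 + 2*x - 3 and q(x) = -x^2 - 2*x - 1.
<p,q> = 32/5

Expand the product: p(x)·q(x) = x^4 + 4*x + 3.
∫_{-1}^{1} of each monomial x^k gives [2/(k+1) if k even, 0 if k odd]. Integrating term-by-term (or equivalently evaluating the antiderivative F(x) = x^5/5 + 2*x^2 + 3*x at the endpoints):
  F(1) − F(−1) = 26/5 − (-6/5) = 32/5.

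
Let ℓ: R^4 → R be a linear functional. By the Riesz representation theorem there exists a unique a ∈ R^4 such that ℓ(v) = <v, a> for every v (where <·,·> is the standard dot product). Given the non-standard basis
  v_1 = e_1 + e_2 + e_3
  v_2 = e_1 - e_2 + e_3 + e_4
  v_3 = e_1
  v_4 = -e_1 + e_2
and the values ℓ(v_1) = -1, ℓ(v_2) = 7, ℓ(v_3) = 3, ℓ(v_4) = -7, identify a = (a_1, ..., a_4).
a = (3, -4, 0, 0)

Write a = (a_1, ..., a_4) in the standard basis. For each basis vector v_i, ℓ(v_i) = <v_i, a> is a linear equation in the a_j's. Collect the n equations into a matrix system V a = ℓ, where row i of V is v_i (expressed in the standard basis). Since V is invertible (lower-triangular with 1s on the diagonal, up to permutation), solve by back-substitution:
  V =
[[1, 1, 1, 0],
 [1, -1, 1, 1],
 [1, 0, 0, 0],
 [-1, 1, 0, 0]]
  V a = (-1, 7, 3, -7)
Solving gives a = (3, -4, 0, 0).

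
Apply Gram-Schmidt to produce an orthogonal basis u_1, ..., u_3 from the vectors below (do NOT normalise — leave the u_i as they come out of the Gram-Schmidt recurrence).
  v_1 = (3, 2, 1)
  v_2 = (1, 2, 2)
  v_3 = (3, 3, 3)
Orthogonal basis:
  u_1 = (3, 2, 1)
  u_2 = (-13/14, 5/7, 19/14)
  u_3 = (2/15, -1/3, 4/15)

Apply the Gram-Schmidt recurrence
  u_1 = v_1
  u_i = v_i − Σ_{j<i} ((v_i · u_j) / (u_j · u_j)) · u_j.

Step by step this gives:
  u_1 = (3, 2, 1)
  u_2 = (-13/14, 5/7, 19/14)
  u_3 = (2/15, -1/3, 4/15)

Orthogonality check:
  u_2 · u_1 = 0 (should be 0)
  u_3 · u_1 = 0 (should be 0)
  u_3 · u_2 = 0 (should be 0)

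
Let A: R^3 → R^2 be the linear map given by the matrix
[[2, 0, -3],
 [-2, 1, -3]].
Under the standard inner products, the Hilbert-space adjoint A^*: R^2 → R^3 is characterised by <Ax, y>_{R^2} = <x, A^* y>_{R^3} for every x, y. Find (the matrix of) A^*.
A^* = A^T =
[[2, -2],
 [0, 1],
 [-3, -3]]

For real matrices with standard dot products, the defining identity <Ax, y> = <x, A^* y> gives (Ax)^T y = x^T (A^*) y, i.e. x^T A^T y = x^T (A^*) y. Since this holds for all x, y, we must have A^* = A^T. Therefore
A^* =
[[2, -2],
 [0, 1],
 [-3, -3]].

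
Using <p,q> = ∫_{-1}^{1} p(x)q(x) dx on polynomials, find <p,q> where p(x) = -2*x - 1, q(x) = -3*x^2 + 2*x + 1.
<p,q> = -8/3

Expand the product: p(x)·q(x) = 6*x^3 - x^2 - 4*x - 1.
∫_{-1}^{1} of each monomial x^k gives [2/(k+1) if k even, 0 if k odd]. Integrating term-by-term (or equivalently evaluating the antiderivative F(x) = 3*x^4/2 - x^3/3 - 2*x^2 - x at the endpoints):
  F(1) − F(−1) = -11/6 − (5/6) = -8/3.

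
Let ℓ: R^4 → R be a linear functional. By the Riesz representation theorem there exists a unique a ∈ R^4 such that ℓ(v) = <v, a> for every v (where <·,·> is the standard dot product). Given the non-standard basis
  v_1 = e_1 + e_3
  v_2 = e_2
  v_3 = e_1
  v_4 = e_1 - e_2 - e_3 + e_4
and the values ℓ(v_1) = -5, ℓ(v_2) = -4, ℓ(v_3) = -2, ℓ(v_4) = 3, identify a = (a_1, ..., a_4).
a = (-2, -4, -3, -2)

Write a = (a_1, ..., a_4) in the standard basis. For each basis vector v_i, ℓ(v_i) = <v_i, a> is a linear equation in the a_j's. Collect the n equations into a matrix system V a = ℓ, where row i of V is v_i (expressed in the standard basis). Since V is invertible (lower-triangular with 1s on the diagonal, up to permutation), solve by back-substitution:
  V =
[[1, 0, 1, 0],
 [0, 1, 0, 0],
 [1, 0, 0, 0],
 [1, -1, -1, 1]]
  V a = (-5, -4, -2, 3)
Solving gives a = (-2, -4, -3, -2).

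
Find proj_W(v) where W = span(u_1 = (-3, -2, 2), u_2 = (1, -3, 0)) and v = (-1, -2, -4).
proj_W(v) = (163/161, -214/161, -50/161)

Set up U = [u_1 | ... | u_2] ∈ R^(3×2). The projector onto W = col(U) is P = U (U^T U)^(-1) U^T.
Compute U^T U =
  [17, 3]
  [3, 10],
and U^T v = (-1, 5).
Solve U^T U · c = U^T v for the coefficients: c = (-25/161, 88/161). The projection is proj_W(v) = U c.
Check: (v - proj_W(v)) · u_1 = 0  (should be 0).
Check: (v - proj_W(v)) · u_2 = 0  (should be 0).
Result: proj_W(v) = (163/161, -214/161, -50/161).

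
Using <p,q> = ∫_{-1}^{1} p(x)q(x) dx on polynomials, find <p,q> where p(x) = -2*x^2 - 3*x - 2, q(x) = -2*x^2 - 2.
<p,q> = 224/15

Expand the product: p(x)·q(x) = 4*x^4 + 6*x^3 + 8*x^2 + 6*x + 4.
∫_{-1}^{1} of each monomial x^k gives [2/(k+1) if k even, 0 if k odd]. Integrating term-by-term (or equivalently evaluating the antiderivative F(x) = 4*x^5/5 + 3*x^4/2 + 8*x^3/3 + 3*x^2 + 4*x at the endpoints):
  F(1) − F(−1) = 359/30 − (-89/30) = 224/15.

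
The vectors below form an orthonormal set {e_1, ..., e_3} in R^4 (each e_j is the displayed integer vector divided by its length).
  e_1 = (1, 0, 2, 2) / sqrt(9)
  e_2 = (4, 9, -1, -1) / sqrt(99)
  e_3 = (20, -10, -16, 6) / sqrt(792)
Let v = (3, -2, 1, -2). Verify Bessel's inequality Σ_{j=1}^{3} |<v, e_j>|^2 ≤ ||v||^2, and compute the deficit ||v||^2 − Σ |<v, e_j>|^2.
Σ |<v, e_j>|^2 = 34/9; ||v||^2 = 18; deficit = 128/9

Write each e_j = u_j / sqrt(<u_j, u_j>) where u_j is the displayed integer vector. Then <v, e_j> = <v, u_j> / sqrt(<u_j, u_j>), so |<v, e_j>|^2 = <v, u_j>^2 / <u_j, u_j>.
Coefficients: <v, e_1> = 1/sqrt(9), <v, e_2> = -5/sqrt(99), <v, e_3> = 52/sqrt(792).
Square and sum: Σ |<v, e_j>|^2 = 34/9.
Compute ||v||^2 = v·v = 18.
Deficit = 18 − 34/9 = 128/9 ≥ 0, confirming Bessel's inequality. (The deficit equals ||v − Σ <v,e_j> e_j||^2, the squared distance from v to span{e_j}.)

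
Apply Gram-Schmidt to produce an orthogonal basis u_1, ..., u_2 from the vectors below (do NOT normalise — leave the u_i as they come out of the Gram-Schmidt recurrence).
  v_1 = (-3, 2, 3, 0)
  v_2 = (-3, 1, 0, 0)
Orthogonal basis:
  u_1 = (-3, 2, 3, 0)
  u_2 = (-3/2, 0, -3/2, 0)

Apply the Gram-Schmidt recurrence
  u_1 = v_1
  u_i = v_i − Σ_{j<i} ((v_i · u_j) / (u_j · u_j)) · u_j.

Step by step this gives:
  u_1 = (-3, 2, 3, 0)
  u_2 = (-3/2, 0, -3/2, 0)

Orthogonality check:
  u_2 · u_1 = 0 (should be 0)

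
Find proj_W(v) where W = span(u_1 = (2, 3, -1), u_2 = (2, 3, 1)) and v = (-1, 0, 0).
proj_W(v) = (-4/13, -6/13, 0)

Set up U = [u_1 | ... | u_2] ∈ R^(3×2). The projector onto W = col(U) is P = U (U^T U)^(-1) U^T.
Compute U^T U =
  [14, 12]
  [12, 14],
and U^T v = (-2, -2).
Solve U^T U · c = U^T v for the coefficients: c = (-1/13, -1/13). The projection is proj_W(v) = U c.
Check: (v - proj_W(v)) · u_1 = 0  (should be 0).
Check: (v - proj_W(v)) · u_2 = 0  (should be 0).
Result: proj_W(v) = (-4/13, -6/13, 0).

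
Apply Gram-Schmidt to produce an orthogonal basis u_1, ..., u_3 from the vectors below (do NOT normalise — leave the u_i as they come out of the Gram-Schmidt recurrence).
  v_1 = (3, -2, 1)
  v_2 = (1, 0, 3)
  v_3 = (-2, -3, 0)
Orthogonal basis:
  u_1 = (3, -2, 1)
  u_2 = (-2/7, 6/7, 18/7)
  u_3 = (-27/13, -36/13, 9/13)

Apply the Gram-Schmidt recurrence
  u_1 = v_1
  u_i = v_i − Σ_{j<i} ((v_i · u_j) / (u_j · u_j)) · u_j.

Step by step this gives:
  u_1 = (3, -2, 1)
  u_2 = (-2/7, 6/7, 18/7)
  u_3 = (-27/13, -36/13, 9/13)

Orthogonality check:
  u_2 · u_1 = 0 (should be 0)
  u_3 · u_1 = 0 (should be 0)
  u_3 · u_2 = 0 (should be 0)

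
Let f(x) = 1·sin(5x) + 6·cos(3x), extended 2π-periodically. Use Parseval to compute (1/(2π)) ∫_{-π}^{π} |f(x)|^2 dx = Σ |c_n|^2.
Σ |c_n|^2 = 37/2

Expand |f|^2 and use orthogonality of {sin(nx), cos(mx)} on [-π, π]:
  ∫_{-π}^{π} sin(nx)^2 dx = π, ∫ cos(mx)^2 dx = π, and cross terms integrate to 0.
So ∫_{-π}^{π} f(x)^2 dx = 1^2 · π + 6^2 · π = (1 + 36)π.
Divide by 2π: (1 + 36)/2 = 37/2.
By Parseval, this equals Σ |c_n|^2.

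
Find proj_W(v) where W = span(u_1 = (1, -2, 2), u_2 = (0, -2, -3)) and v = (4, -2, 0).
proj_W(v) = (112/113, -328/113, 68/113)

Set up U = [u_1 | ... | u_2] ∈ R^(3×2). The projector onto W = col(U) is P = U (U^T U)^(-1) U^T.
Compute U^T U =
  [9, -2]
  [-2, 13],
and U^T v = (8, 4).
Solve U^T U · c = U^T v for the coefficients: c = (112/113, 52/113). The projection is proj_W(v) = U c.
Check: (v - proj_W(v)) · u_1 = 0  (should be 0).
Check: (v - proj_W(v)) · u_2 = 0  (should be 0).
Result: proj_W(v) = (112/113, -328/113, 68/113).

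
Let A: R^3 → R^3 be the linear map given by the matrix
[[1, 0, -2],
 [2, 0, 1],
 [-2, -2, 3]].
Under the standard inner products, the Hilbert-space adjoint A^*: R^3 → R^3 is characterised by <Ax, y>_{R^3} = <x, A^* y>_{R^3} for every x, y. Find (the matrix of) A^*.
A^* = A^T =
[[1, 2, -2],
 [0, 0, -2],
 [-2, 1, 3]]

For real matrices with standard dot products, the defining identity <Ax, y> = <x, A^* y> gives (Ax)^T y = x^T (A^*) y, i.e. x^T A^T y = x^T (A^*) y. Since this holds for all x, y, we must have A^* = A^T. Therefore
A^* =
[[1, 2, -2],
 [0, 0, -2],
 [-2, 1, 3]].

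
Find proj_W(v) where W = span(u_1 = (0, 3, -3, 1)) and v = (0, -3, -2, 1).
proj_W(v) = (0, -6/19, 6/19, -2/19)

Set up U = [u_1 | ... | u_1] ∈ R^(4×1). The projector onto W = col(U) is P = U (U^T U)^(-1) U^T.
Compute U^T U =
  [19],
and U^T v = (-2).
Solve U^T U · c = U^T v for the coefficients: c = (-2/19). The projection is proj_W(v) = U c.
Check: (v - proj_W(v)) · u_1 = 0  (should be 0).
Result: proj_W(v) = (0, -6/19, 6/19, -2/19).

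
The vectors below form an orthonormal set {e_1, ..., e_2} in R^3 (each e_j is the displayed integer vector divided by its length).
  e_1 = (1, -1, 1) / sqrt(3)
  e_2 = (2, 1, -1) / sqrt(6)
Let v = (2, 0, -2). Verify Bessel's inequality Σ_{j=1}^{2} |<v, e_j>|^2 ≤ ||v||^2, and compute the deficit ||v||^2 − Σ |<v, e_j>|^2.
Σ |<v, e_j>|^2 = 6; ||v||^2 = 8; deficit = 2

Write each e_j = u_j / sqrt(<u_j, u_j>) where u_j is the displayed integer vector. Then <v, e_j> = <v, u_j> / sqrt(<u_j, u_j>), so |<v, e_j>|^2 = <v, u_j>^2 / <u_j, u_j>.
Coefficients: <v, e_1> = 0/sqrt(3), <v, e_2> = 6/sqrt(6).
Square and sum: Σ |<v, e_j>|^2 = 6.
Compute ||v||^2 = v·v = 8.
Deficit = 8 − 6 = 2 ≥ 0, confirming Bessel's inequality. (The deficit equals ||v − Σ <v,e_j> e_j||^2, the squared distance from v to span{e_j}.)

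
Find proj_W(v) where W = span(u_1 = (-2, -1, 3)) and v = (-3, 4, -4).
proj_W(v) = (10/7, 5/7, -15/7)

Set up U = [u_1 | ... | u_1] ∈ R^(3×1). The projector onto W = col(U) is P = U (U^T U)^(-1) U^T.
Compute U^T U =
  [14],
and U^T v = (-10).
Solve U^T U · c = U^T v for the coefficients: c = (-5/7). The projection is proj_W(v) = U c.
Check: (v - proj_W(v)) · u_1 = 0  (should be 0).
Result: proj_W(v) = (10/7, 5/7, -15/7).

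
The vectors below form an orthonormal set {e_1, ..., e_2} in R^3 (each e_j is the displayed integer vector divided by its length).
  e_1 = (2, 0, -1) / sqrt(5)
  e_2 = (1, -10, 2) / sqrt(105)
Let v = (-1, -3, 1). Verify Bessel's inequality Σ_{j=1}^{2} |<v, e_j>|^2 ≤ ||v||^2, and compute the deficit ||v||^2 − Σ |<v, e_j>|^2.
Σ |<v, e_j>|^2 = 230/21; ||v||^2 = 11; deficit = 1/21

Write each e_j = u_j / sqrt(<u_j, u_j>) where u_j is the displayed integer vector. Then <v, e_j> = <v, u_j> / sqrt(<u_j, u_j>), so |<v, e_j>|^2 = <v, u_j>^2 / <u_j, u_j>.
Coefficients: <v, e_1> = -3/sqrt(5), <v, e_2> = 31/sqrt(105).
Square and sum: Σ |<v, e_j>|^2 = 230/21.
Compute ||v||^2 = v·v = 11.
Deficit = 11 − 230/21 = 1/21 ≥ 0, confirming Bessel's inequality. (The deficit equals ||v − Σ <v,e_j> e_j||^2, the squared distance from v to span{e_j}.)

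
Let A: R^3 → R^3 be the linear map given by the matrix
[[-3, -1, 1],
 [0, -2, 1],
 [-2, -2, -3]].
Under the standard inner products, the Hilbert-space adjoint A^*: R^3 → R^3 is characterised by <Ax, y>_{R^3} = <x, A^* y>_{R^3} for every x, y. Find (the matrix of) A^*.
A^* = A^T =
[[-3, 0, -2],
 [-1, -2, -2],
 [1, 1, -3]]

For real matrices with standard dot products, the defining identity <Ax, y> = <x, A^* y> gives (Ax)^T y = x^T (A^*) y, i.e. x^T A^T y = x^T (A^*) y. Since this holds for all x, y, we must have A^* = A^T. Therefore
A^* =
[[-3, 0, -2],
 [-1, -2, -2],
 [1, 1, -3]].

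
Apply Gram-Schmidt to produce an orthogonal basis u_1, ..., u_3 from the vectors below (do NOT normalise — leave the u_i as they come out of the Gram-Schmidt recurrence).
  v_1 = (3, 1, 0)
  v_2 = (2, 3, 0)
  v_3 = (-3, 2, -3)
Orthogonal basis:
  u_1 = (3, 1, 0)
  u_2 = (-7/10, 21/10, 0)
  u_3 = (0, 0, -3)

Apply the Gram-Schmidt recurrence
  u_1 = v_1
  u_i = v_i − Σ_{j<i} ((v_i · u_j) / (u_j · u_j)) · u_j.

Step by step this gives:
  u_1 = (3, 1, 0)
  u_2 = (-7/10, 21/10, 0)
  u_3 = (0, 0, -3)

Orthogonality check:
  u_2 · u_1 = 0 (should be 0)
  u_3 · u_1 = 0 (should be 0)
  u_3 · u_2 = 0 (should be 0)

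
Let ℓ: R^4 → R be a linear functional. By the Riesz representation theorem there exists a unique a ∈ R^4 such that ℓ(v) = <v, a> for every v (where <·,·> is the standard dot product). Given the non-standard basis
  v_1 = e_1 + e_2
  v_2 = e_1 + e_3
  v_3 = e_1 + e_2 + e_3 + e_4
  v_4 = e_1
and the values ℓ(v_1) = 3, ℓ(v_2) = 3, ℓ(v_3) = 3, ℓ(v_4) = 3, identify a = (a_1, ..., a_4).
a = (3, 0, 0, 0)

Write a = (a_1, ..., a_4) in the standard basis. For each basis vector v_i, ℓ(v_i) = <v_i, a> is a linear equation in the a_j's. Collect the n equations into a matrix system V a = ℓ, where row i of V is v_i (expressed in the standard basis). Since V is invertible (lower-triangular with 1s on the diagonal, up to permutation), solve by back-substitution:
  V =
[[1, 1, 0, 0],
 [1, 0, 1, 0],
 [1, 1, 1, 1],
 [1, 0, 0, 0]]
  V a = (3, 3, 3, 3)
Solving gives a = (3, 0, 0, 0).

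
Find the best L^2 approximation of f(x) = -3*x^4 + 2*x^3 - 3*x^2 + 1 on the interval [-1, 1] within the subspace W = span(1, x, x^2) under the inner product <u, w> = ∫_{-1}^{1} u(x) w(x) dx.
g(x) = -39*x^2/7 + 6*x/5 + 44/35

The best approximation g ∈ W is the orthogonal projection of f onto W. Writing g = a_0 + a_1 x + a_2 x^2, the coefficients solve the normal equations G · a = b where
  G_{ij} = <φ_i, φ_j> and b_i = <f, φ_i>, with φ_0 = 1, φ_1 = x, φ_2 = x^2.
G =
  [2, 0, 2/3]
  [0, 2/3, 0]
  [2/3, 0, 2/5],
b = (-6/5, 4/5, -146/105).
Solving gives a_0 = 44/35, a_1 = 6/5, a_2 = -39/7, so
  g(x) = -39*x^2/7 + 6*x/5 + 44/35.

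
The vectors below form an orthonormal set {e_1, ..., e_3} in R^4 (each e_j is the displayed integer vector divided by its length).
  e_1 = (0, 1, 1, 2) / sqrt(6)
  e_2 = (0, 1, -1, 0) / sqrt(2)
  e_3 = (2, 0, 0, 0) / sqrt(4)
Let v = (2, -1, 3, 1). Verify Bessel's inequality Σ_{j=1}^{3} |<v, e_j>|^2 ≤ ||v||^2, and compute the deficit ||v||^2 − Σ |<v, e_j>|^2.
Σ |<v, e_j>|^2 = 44/3; ||v||^2 = 15; deficit = 1/3

Write each e_j = u_j / sqrt(<u_j, u_j>) where u_j is the displayed integer vector. Then <v, e_j> = <v, u_j> / sqrt(<u_j, u_j>), so |<v, e_j>|^2 = <v, u_j>^2 / <u_j, u_j>.
Coefficients: <v, e_1> = 4/sqrt(6), <v, e_2> = -4/sqrt(2), <v, e_3> = 4/sqrt(4).
Square and sum: Σ |<v, e_j>|^2 = 44/3.
Compute ||v||^2 = v·v = 15.
Deficit = 15 − 44/3 = 1/3 ≥ 0, confirming Bessel's inequality. (The deficit equals ||v − Σ <v,e_j> e_j||^2, the squared distance from v to span{e_j}.)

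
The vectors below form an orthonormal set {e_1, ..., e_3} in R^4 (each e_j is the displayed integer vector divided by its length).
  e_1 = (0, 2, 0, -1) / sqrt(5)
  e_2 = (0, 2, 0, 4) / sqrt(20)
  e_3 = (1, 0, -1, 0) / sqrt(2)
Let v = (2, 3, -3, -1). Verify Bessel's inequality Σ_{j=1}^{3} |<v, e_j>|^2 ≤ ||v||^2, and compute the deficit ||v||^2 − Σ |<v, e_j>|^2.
Σ |<v, e_j>|^2 = 45/2; ||v||^2 = 23; deficit = 1/2

Write each e_j = u_j / sqrt(<u_j, u_j>) where u_j is the displayed integer vector. Then <v, e_j> = <v, u_j> / sqrt(<u_j, u_j>), so |<v, e_j>|^2 = <v, u_j>^2 / <u_j, u_j>.
Coefficients: <v, e_1> = 7/sqrt(5), <v, e_2> = 2/sqrt(20), <v, e_3> = 5/sqrt(2).
Square and sum: Σ |<v, e_j>|^2 = 45/2.
Compute ||v||^2 = v·v = 23.
Deficit = 23 − 45/2 = 1/2 ≥ 0, confirming Bessel's inequality. (The deficit equals ||v − Σ <v,e_j> e_j||^2, the squared distance from v to span{e_j}.)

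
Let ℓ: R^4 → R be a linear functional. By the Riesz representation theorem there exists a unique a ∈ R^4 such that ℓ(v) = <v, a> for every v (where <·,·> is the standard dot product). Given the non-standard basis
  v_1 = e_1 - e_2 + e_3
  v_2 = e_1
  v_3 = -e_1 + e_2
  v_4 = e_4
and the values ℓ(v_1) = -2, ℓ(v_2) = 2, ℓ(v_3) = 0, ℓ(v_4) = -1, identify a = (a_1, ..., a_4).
a = (2, 2, -2, -1)

Write a = (a_1, ..., a_4) in the standard basis. For each basis vector v_i, ℓ(v_i) = <v_i, a> is a linear equation in the a_j's. Collect the n equations into a matrix system V a = ℓ, where row i of V is v_i (expressed in the standard basis). Since V is invertible (lower-triangular with 1s on the diagonal, up to permutation), solve by back-substitution:
  V =
[[1, -1, 1, 0],
 [1, 0, 0, 0],
 [-1, 1, 0, 0],
 [0, 0, 0, 1]]
  V a = (-2, 2, 0, -1)
Solving gives a = (2, 2, -2, -1).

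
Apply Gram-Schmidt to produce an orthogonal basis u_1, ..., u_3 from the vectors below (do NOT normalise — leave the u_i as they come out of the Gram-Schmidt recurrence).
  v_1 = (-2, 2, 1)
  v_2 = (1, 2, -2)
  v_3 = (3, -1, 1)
Orthogonal basis:
  u_1 = (-2, 2, 1)
  u_2 = (1, 2, -2)
  u_3 = (14/9, 7/9, 14/9)

Apply the Gram-Schmidt recurrence
  u_1 = v_1
  u_i = v_i − Σ_{j<i} ((v_i · u_j) / (u_j · u_j)) · u_j.

Step by step this gives:
  u_1 = (-2, 2, 1)
  u_2 = (1, 2, -2)
  u_3 = (14/9, 7/9, 14/9)

Orthogonality check:
  u_2 · u_1 = 0 (should be 0)
  u_3 · u_1 = 0 (should be 0)
  u_3 · u_2 = 0 (should be 0)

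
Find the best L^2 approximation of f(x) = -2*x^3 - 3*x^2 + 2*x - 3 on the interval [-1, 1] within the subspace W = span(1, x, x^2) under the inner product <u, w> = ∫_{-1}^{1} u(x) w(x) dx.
g(x) = -3*x^2 + 4*x/5 - 3

The best approximation g ∈ W is the orthogonal projection of f onto W. Writing g = a_0 + a_1 x + a_2 x^2, the coefficients solve the normal equations G · a = b where
  G_{ij} = <φ_i, φ_j> and b_i = <f, φ_i>, with φ_0 = 1, φ_1 = x, φ_2 = x^2.
G =
  [2, 0, 2/3]
  [0, 2/3, 0]
  [2/3, 0, 2/5],
b = (-8, 8/15, -16/5).
Solving gives a_0 = -3, a_1 = 4/5, a_2 = -3, so
  g(x) = -3*x^2 + 4*x/5 - 3.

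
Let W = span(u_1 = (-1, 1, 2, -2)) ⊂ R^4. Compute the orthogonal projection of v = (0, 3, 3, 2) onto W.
proj_W(v) = (-1/2, 1/2, 1, -1)

Set up U = [u_1 | ... | u_1] ∈ R^(4×1). The projector onto W = col(U) is P = U (U^T U)^(-1) U^T.
Compute U^T U =
  [10],
and U^T v = (5).
Solve U^T U · c = U^T v for the coefficients: c = (1/2). The projection is proj_W(v) = U c.
Check: (v - proj_W(v)) · u_1 = 0  (should be 0).
Result: proj_W(v) = (-1/2, 1/2, 1, -1).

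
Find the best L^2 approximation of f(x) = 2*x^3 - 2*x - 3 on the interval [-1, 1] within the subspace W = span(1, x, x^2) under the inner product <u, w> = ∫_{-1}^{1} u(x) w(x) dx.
g(x) = -4*x/5 - 3

The best approximation g ∈ W is the orthogonal projection of f onto W. Writing g = a_0 + a_1 x + a_2 x^2, the coefficients solve the normal equations G · a = b where
  G_{ij} = <φ_i, φ_j> and b_i = <f, φ_i>, with φ_0 = 1, φ_1 = x, φ_2 = x^2.
G =
  [2, 0, 2/3]
  [0, 2/3, 0]
  [2/3, 0, 2/5],
b = (-6, -8/15, -2).
Solving gives a_0 = -3, a_1 = -4/5, a_2 = 0, so
  g(x) = -4*x/5 - 3.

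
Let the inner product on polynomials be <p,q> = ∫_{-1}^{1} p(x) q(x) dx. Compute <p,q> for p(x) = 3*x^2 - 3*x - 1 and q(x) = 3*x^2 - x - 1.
<p,q> = 18/5

Expand the product: p(x)·q(x) = 9*x^4 - 12*x^3 - 3*x^2 + 4*x + 1.
∫_{-1}^{1} of each monomial x^k gives [2/(k+1) if k even, 0 if k odd]. Integrating term-by-term (or equivalently evaluating the antiderivative F(x) = 9*x^5/5 - 3*x^4 - x^3 + 2*x^2 + x at the endpoints):
  F(1) − F(−1) = 4/5 − (-14/5) = 18/5.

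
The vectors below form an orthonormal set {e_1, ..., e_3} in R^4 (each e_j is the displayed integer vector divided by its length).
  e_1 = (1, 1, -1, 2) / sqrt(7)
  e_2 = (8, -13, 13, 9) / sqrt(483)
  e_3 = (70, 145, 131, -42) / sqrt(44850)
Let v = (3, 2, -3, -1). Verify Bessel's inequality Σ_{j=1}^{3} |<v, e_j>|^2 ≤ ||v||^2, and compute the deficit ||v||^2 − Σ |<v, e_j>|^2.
Σ |<v, e_j>|^2 = 7029/650; ||v||^2 = 23; deficit = 7921/650

Write each e_j = u_j / sqrt(<u_j, u_j>) where u_j is the displayed integer vector. Then <v, e_j> = <v, u_j> / sqrt(<u_j, u_j>), so |<v, e_j>|^2 = <v, u_j>^2 / <u_j, u_j>.
Coefficients: <v, e_1> = 6/sqrt(7), <v, e_2> = -50/sqrt(483), <v, e_3> = 149/sqrt(44850).
Square and sum: Σ |<v, e_j>|^2 = 7029/650.
Compute ||v||^2 = v·v = 23.
Deficit = 23 − 7029/650 = 7921/650 ≥ 0, confirming Bessel's inequality. (The deficit equals ||v − Σ <v,e_j> e_j||^2, the squared distance from v to span{e_j}.)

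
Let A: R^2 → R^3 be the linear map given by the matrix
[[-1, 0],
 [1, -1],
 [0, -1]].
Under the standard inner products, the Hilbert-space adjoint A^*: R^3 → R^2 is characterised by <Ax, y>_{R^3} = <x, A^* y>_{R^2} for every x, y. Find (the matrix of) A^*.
A^* = A^T =
[[-1, 1, 0],
 [0, -1, -1]]

For real matrices with standard dot products, the defining identity <Ax, y> = <x, A^* y> gives (Ax)^T y = x^T (A^*) y, i.e. x^T A^T y = x^T (A^*) y. Since this holds for all x, y, we must have A^* = A^T. Therefore
A^* =
[[-1, 1, 0],
 [0, -1, -1]].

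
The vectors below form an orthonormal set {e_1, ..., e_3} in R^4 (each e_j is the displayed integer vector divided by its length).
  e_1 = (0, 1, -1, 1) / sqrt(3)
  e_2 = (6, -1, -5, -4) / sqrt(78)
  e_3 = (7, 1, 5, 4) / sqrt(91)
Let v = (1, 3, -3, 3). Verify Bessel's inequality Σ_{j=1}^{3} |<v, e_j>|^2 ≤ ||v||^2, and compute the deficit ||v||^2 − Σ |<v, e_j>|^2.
Σ |<v, e_j>|^2 = 28; ||v||^2 = 28; deficit = 0

Write each e_j = u_j / sqrt(<u_j, u_j>) where u_j is the displayed integer vector. Then <v, e_j> = <v, u_j> / sqrt(<u_j, u_j>), so |<v, e_j>|^2 = <v, u_j>^2 / <u_j, u_j>.
Coefficients: <v, e_1> = 9/sqrt(3), <v, e_2> = 6/sqrt(78), <v, e_3> = 7/sqrt(91).
Square and sum: Σ |<v, e_j>|^2 = 28.
Compute ||v||^2 = v·v = 28.
Deficit = 28 − 28 = 0 ≥ 0, confirming Bessel's inequality. (The deficit equals ||v − Σ <v,e_j> e_j||^2, the squared distance from v to span{e_j}.)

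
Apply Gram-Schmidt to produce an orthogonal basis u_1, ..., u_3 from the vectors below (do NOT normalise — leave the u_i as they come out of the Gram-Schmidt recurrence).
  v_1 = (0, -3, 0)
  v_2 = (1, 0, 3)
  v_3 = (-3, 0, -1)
Orthogonal basis:
  u_1 = (0, -3, 0)
  u_2 = (1, 0, 3)
  u_3 = (-12/5, 0, 4/5)

Apply the Gram-Schmidt recurrence
  u_1 = v_1
  u_i = v_i − Σ_{j<i} ((v_i · u_j) / (u_j · u_j)) · u_j.

Step by step this gives:
  u_1 = (0, -3, 0)
  u_2 = (1, 0, 3)
  u_3 = (-12/5, 0, 4/5)

Orthogonality check:
  u_2 · u_1 = 0 (should be 0)
  u_3 · u_1 = 0 (should be 0)
  u_3 · u_2 = 0 (should be 0)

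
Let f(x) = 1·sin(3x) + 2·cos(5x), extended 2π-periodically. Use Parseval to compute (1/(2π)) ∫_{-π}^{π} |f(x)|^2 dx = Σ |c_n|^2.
Σ |c_n|^2 = 5/2

Expand |f|^2 and use orthogonality of {sin(nx), cos(mx)} on [-π, π]:
  ∫_{-π}^{π} sin(nx)^2 dx = π, ∫ cos(mx)^2 dx = π, and cross terms integrate to 0.
So ∫_{-π}^{π} f(x)^2 dx = 1^2 · π + 2^2 · π = (1 + 4)π.
Divide by 2π: (1 + 4)/2 = 5/2.
By Parseval, this equals Σ |c_n|^2.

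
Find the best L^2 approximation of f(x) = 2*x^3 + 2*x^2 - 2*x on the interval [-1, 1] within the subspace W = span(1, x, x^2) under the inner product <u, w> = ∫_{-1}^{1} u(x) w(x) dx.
g(x) = 2*x^2 - 4*x/5

The best approximation g ∈ W is the orthogonal projection of f onto W. Writing g = a_0 + a_1 x + a_2 x^2, the coefficients solve the normal equations G · a = b where
  G_{ij} = <φ_i, φ_j> and b_i = <f, φ_i>, with φ_0 = 1, φ_1 = x, φ_2 = x^2.
G =
  [2, 0, 2/3]
  [0, 2/3, 0]
  [2/3, 0, 2/5],
b = (4/3, -8/15, 4/5).
Solving gives a_0 = 0, a_1 = -4/5, a_2 = 2, so
  g(x) = 2*x^2 - 4*x/5.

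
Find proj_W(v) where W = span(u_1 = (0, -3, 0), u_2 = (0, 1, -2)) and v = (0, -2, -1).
proj_W(v) = (0, -2, -1)

Set up U = [u_1 | ... | u_2] ∈ R^(3×2). The projector onto W = col(U) is P = U (U^T U)^(-1) U^T.
Compute U^T U =
  [9, -3]
  [-3, 5],
and U^T v = (6, 0).
Solve U^T U · c = U^T v for the coefficients: c = (5/6, 1/2). The projection is proj_W(v) = U c.
Check: (v - proj_W(v)) · u_1 = 0  (should be 0).
Check: (v - proj_W(v)) · u_2 = 0  (should be 0).
Result: proj_W(v) = (0, -2, -1).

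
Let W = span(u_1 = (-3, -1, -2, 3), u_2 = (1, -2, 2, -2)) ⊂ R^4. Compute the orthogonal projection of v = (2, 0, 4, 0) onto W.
proj_W(v) = (146/89, -40/89, 148/89, -184/89)

Set up U = [u_1 | ... | u_2] ∈ R^(4×2). The projector onto W = col(U) is P = U (U^T U)^(-1) U^T.
Compute U^T U =
  [23, -11]
  [-11, 13],
and U^T v = (-14, 10).
Solve U^T U · c = U^T v for the coefficients: c = (-36/89, 38/89). The projection is proj_W(v) = U c.
Check: (v - proj_W(v)) · u_1 = 0  (should be 0).
Check: (v - proj_W(v)) · u_2 = 0  (should be 0).
Result: proj_W(v) = (146/89, -40/89, 148/89, -184/89).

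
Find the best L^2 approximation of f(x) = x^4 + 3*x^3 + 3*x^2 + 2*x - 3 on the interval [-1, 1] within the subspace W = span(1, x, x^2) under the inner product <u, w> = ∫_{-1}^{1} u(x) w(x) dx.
g(x) = 27*x^2/7 + 19*x/5 - 108/35

The best approximation g ∈ W is the orthogonal projection of f onto W. Writing g = a_0 + a_1 x + a_2 x^2, the coefficients solve the normal equations G · a = b where
  G_{ij} = <φ_i, φ_j> and b_i = <f, φ_i>, with φ_0 = 1, φ_1 = x, φ_2 = x^2.
G =
  [2, 0, 2/3]
  [0, 2/3, 0]
  [2/3, 0, 2/5],
b = (-18/5, 38/15, -18/35).
Solving gives a_0 = -108/35, a_1 = 19/5, a_2 = 27/7, so
  g(x) = 27*x^2/7 + 19*x/5 - 108/35.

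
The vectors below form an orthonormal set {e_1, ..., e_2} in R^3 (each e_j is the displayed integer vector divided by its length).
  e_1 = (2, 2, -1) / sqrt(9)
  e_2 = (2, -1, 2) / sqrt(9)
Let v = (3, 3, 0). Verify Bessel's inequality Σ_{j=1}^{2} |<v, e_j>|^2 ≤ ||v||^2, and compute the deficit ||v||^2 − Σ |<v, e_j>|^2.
Σ |<v, e_j>|^2 = 17; ||v||^2 = 18; deficit = 1

Write each e_j = u_j / sqrt(<u_j, u_j>) where u_j is the displayed integer vector. Then <v, e_j> = <v, u_j> / sqrt(<u_j, u_j>), so |<v, e_j>|^2 = <v, u_j>^2 / <u_j, u_j>.
Coefficients: <v, e_1> = 12/sqrt(9), <v, e_2> = 3/sqrt(9).
Square and sum: Σ |<v, e_j>|^2 = 17.
Compute ||v||^2 = v·v = 18.
Deficit = 18 − 17 = 1 ≥ 0, confirming Bessel's inequality. (The deficit equals ||v − Σ <v,e_j> e_j||^2, the squared distance from v to span{e_j}.)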